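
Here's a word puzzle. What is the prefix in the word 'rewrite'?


The word 'rewrite' = 're' (prefix) + 'write' (root). The prefix is 're'.

re


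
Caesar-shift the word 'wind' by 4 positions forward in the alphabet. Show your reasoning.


Shift each letter by 4: w -> a, i -> m, n -> r, d -> h. Result: 'amrh'.

amrh


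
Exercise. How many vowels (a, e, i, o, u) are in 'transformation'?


Vowels in 'transformation': a, o, a, i, o = 5 vowels.

5


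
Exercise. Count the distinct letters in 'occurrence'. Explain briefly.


Unique letters in 'occurrence': {c, e, n, o, r, u} = 6 distinct letters.

6


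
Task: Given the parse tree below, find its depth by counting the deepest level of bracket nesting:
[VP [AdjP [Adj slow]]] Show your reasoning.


Count bracket nesting levels:
'[' at pos 0: depth = 1
'[' at pos 4: depth = 2
'[' at pos 10: depth = 3
Maximum depth reached: 3

3


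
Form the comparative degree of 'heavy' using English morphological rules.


Apply comparative formation (consonant + y: change y to i, add -er): 'heavy' -> 'heavier'.

heavier


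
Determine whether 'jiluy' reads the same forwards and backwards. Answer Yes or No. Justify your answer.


Forward: 'jiluy'
Reversed: 'yulij'
They differ.

No


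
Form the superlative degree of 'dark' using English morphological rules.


Apply superlative formation (add -est): 'dark' -> 'darkest'.

darkest


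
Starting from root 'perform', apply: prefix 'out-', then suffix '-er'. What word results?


Step 1: Add prefix 'out-' to 'perform' = 'outperform'
Step 2: Add suffix '-er' to 'outperform' = 'outperformer'

outperformer


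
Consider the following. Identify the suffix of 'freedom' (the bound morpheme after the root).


The word 'freedom' = 'free' (root) + '-dom' (suffix). The suffix is '-dom'.

dom


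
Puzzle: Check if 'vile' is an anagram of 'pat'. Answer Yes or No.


Sorted letters of 'vile': 'eilv'
Sorted letters of 'pat': 'apt'
They do not match.

No


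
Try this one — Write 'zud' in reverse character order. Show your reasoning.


Reverse 'zud' character by character: 'duz'.

duz


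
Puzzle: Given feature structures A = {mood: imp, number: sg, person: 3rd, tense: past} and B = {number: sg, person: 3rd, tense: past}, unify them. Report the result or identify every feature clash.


Compare features:
mood: A=imp vs B=_ -> unified: imp
number: A=sg vs B=sg -> unified: sg
person: A=3rd vs B=3rd -> unified: 3rd
tense: A=past vs B=past -> unified: past
No clashes found.

Unified: {mood: imp, number: sg, person: 3rd, tense: past}


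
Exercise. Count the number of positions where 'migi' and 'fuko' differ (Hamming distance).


Alignment:
Position 1: 'm' vs 'f' = DIFFER
Position 2: 'i' vs 'u' = DIFFER
Position 3: 'g' vs 'k' = DIFFER
Position 4: 'i' vs 'o' = DIFFER
Total differences: 4

4


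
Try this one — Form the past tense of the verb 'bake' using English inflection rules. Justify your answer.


Apply rule: Add -d (word ends in -e). 'bake' becomes 'baked'.

baked


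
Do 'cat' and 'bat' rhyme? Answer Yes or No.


Rime (stressed vowel + following sounds) of 'cat': -at = /æt/
Rime of 'bat': -at = /æt/
/æt/ and /æt/ are the same ending sound, so the words rhyme.

Yes


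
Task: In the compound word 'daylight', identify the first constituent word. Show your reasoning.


Split 'daylight' into 'day' + 'light'. The first part is 'day'.

day


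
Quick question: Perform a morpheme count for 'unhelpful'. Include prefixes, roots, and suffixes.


Decomposition: un- (prefix) + help (root) + -ful (suffix) = 3 morpheme(s)

3 morphemes


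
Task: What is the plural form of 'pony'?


Apply rule: Change -y to -ies (consonant + y). 'pony' becomes 'ponies'.

ponies


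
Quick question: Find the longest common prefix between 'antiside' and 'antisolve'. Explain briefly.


Compare from the start: 5 characters match: 'antis'. Mismatch at position 6: 'i' vs 'o'.

antis


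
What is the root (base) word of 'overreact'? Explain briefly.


Remove prefix 'over' from 'overreact' to get root 'react'.

react


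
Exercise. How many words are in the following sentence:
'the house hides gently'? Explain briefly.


Split into words: the | house | hides | gently = 4 words.

4


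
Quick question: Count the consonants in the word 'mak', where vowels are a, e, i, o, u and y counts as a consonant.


Consonants in 'mak': m, k = 2 consonants.

2


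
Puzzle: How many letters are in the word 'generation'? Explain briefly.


Spell out 'generation' and number each letter: g(1), e(2), n(3), e(4), r(5), a(6), t(7), i(8), o(9), n(10). Total: 10 letters.

10


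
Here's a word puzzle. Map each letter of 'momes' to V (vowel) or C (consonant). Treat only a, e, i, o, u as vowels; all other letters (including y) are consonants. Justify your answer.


Letter mapping: m = C, o = V, m = C, e = V, s = C.

CVCVC


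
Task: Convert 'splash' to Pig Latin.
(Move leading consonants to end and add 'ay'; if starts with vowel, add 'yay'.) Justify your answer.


'splash': move consonant cluster 'spl' to end and add 'ay': 'ashsplay'.

ashsplay


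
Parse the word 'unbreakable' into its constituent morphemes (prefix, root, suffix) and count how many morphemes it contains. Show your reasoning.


Step 1: Identify prefix: 'un' (meaning: not/reverse)
Step 2: Identify root: 'break'
Step 3: Identify suffix(es): 'able'
Decomposition: un- (prefix: not/reverse) + break (root) + -able (suffix: capable of)
Total morphemes: 3

3 morphemes (un- (prefix: not/reverse) + break (root) + -able (suffix: capable of))


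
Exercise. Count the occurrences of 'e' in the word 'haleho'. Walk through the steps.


Letter 'e' in 'haleho': found at position(s) 4 = 1 occurrence(s).

1


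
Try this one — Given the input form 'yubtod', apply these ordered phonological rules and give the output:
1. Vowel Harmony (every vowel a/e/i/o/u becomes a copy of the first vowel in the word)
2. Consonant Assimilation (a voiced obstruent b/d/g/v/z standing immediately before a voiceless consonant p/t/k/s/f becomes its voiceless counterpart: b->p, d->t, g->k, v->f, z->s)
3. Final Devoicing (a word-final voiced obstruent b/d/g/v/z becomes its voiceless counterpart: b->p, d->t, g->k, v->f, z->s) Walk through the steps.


Starting form: 'yubtod'
Rule 1: Vowel Harmony: all vowels become 'u' (matching first vowel). 'yubtod' -> 'yubtud'
Rule 2: Consonant Assimilation: voiced obstruent before voiceless consonant becomes voiceless ('bt' -> 'pt'). 'yubtud' -> 'yuptud'
Rule 3: Final Devoicing: word-final voiced obstruent 'd' becomes voiceless 't'. 'yuptud' -> 'yuptut'
Final form: 'yuptut'

yuptut


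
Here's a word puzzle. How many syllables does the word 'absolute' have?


Break 'absolute' into syllables: ab-so-lute -> ab | so | lute = 3 syllables

3 syllables


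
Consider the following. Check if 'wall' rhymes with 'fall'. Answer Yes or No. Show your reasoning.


Rime (stressed vowel + following sounds) of 'wall': -all = /ɔːl/
Rime of 'fall': -all = /ɔːl/
/ɔːl/ and /ɔːl/ are the same ending sound, so the words rhyme.

Yes


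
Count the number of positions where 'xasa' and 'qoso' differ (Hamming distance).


Alignment:
Position 1: 'x' vs 'q' = DIFFER
Position 2: 'a' vs 'o' = DIFFER
Position 3: 's' vs 's' = match
Position 4: 'a' vs 'o' = DIFFER
Total differences: 3

3


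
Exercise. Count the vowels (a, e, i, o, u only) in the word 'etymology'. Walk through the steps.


Vowels in 'etymology': e, o, o = 3 vowels.

3


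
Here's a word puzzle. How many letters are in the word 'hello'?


Spell out 'hello' and number each letter: h(1), e(2), l(3), l(4), o(5). Total: 5 letters.

5


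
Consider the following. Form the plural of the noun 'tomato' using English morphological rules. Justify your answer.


Apply rule: Add -es (consonant + o). 'tomato' becomes 'tomatoes'.

tomatoes


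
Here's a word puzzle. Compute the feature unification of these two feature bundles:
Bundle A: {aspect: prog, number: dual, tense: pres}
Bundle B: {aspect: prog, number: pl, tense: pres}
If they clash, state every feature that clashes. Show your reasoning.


Compare features:
aspect: A=prog vs B=prog -> unified: prog
number: A=dual vs B=pl -> CLASH
tense: A=pres vs B=pres -> unified: pres
Clash detected on feature 'number' (dual vs pl); unification fails.

CLASH on 'number' (dual vs pl)


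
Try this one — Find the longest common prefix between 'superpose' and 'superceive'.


Compare from the start: 5 characters match: 'super'. Mismatch at position 6: 'p' vs 'c'.

super


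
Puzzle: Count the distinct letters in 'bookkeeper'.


Unique letters in 'bookkeeper': {b, e, k, o, p, r} = 6 distinct letters.

6


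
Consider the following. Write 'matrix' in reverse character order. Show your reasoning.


Reverse 'matrix' character by character: 'xirtam'.

xirtam


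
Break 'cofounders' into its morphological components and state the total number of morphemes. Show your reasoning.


Step 1: Identify prefix: 'co' (meaning: together)
Step 2: Identify root: 'found'
Step 3: Identify suffix(es): 'er, s'
Decomposition: co- (prefix: together) + found (root) + -er (suffix: one who) + -s (plural)
Total morphemes: 4

4 morphemes (co- (prefix: together) + found (root) + -er (suffix: one who) + -s (plural))


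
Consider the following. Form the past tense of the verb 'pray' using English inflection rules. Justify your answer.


Apply rule: Add -ed. 'pray' becomes 'prayed'.

prayed


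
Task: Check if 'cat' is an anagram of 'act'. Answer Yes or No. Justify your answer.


Sorted letters of 'cat': 'act'
Sorted letters of 'act': 'act'
They match.

Yes


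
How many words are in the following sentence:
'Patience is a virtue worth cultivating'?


Split into words: Patience | is | a | virtue | worth | cultivating = 6 words.

6


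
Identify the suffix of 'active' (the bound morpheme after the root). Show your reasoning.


The word 'active' = 'act' (root) + '-ive' (suffix). The suffix is '-ive'.

ive


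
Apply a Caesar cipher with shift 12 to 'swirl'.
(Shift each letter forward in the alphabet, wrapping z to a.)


Shift each letter by 12: s -> e, w -> i, i -> u, r -> d, l -> x. Result: 'eiudx'.

eiudx


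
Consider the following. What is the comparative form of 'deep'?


Apply comparative formation (add -er): 'deep' -> 'deeper'.

deeper


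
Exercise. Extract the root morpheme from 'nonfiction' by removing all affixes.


Remove prefix 'non' from 'nonfiction' to get root 'fiction'.

fiction


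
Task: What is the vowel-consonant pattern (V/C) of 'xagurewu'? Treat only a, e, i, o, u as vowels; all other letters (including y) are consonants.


Letter mapping: x = C, a = V, g = C, u = V, r = C, e = V, w = C, u = V.

CVCVCVCV


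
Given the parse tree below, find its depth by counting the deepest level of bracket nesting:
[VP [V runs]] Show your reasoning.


Count bracket nesting levels:
'[' at pos 0: depth = 1
'[' at pos 4: depth = 2
Maximum depth reached: 2

2


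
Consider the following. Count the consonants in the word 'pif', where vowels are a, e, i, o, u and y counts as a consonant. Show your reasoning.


Consonants in 'pif': p, f = 2 consonants.

2


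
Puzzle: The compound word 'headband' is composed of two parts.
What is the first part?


Split 'headband' into 'head' + 'band'. The first part is 'head'.

head


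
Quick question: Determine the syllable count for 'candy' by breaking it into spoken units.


Break 'candy' into syllables: can-dy -> can | dy = 2 syllables

2 syllables


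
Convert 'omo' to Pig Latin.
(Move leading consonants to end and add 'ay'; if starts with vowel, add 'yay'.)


'omo' starts with a vowel, so add 'yay': 'omoyay'.

omoyay


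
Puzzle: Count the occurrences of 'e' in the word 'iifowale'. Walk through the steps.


Letter 'e' in 'iifowale': found at position(s) 8 = 1 occurrence(s).

1


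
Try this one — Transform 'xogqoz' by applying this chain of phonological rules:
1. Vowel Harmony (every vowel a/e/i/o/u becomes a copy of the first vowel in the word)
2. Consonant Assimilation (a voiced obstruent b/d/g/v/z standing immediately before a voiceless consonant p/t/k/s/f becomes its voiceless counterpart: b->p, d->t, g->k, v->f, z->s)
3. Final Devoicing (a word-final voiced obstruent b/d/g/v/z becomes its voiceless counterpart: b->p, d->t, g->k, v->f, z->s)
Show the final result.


Starting form: 'xogqoz'
Rule 1: Vowel Harmony: all vowels already match. No change.
Rule 2: Consonant Assimilation: no voiced obstruent (b/d/g/v/z) stands immediately before a voiceless consonant (p/t/k/s/f). No change.
Rule 3: Final Devoicing: word-final voiced obstruent 'z' becomes voiceless 's'. 'xogqoz' -> 'xogqos'
Final form: 'xogqos'

xogqos


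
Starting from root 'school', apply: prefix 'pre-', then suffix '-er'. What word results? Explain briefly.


Step 1: Add prefix 'pre-' to 'school' = 'preschool'
Step 2: Add suffix '-er' to 'preschool' = 'preschooler'

preschooler


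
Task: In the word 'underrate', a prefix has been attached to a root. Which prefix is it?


The word 'underrate' = 'under' (prefix) + 'rate' (root). The prefix is 'under'.

under


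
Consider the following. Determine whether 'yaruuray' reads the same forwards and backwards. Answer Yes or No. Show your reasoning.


Forward: 'yaruuray'
Reversed: 'yaruuray'
They are identical.

Yes


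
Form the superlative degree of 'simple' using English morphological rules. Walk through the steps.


Apply superlative formation (ends in e: add -st): 'simple' -> 'simplest'.

simplest


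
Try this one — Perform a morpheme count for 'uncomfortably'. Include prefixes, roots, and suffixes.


Decomposition: un- (prefix) + comfort (root) + -able (suffix) + -ly (suffix) = 4 morpheme(s)

4 morphemes


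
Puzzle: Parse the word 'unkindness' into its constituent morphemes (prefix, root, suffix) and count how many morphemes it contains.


Step 1: Identify prefix: 'un' (meaning: not/reverse)
Step 2: Identify root: 'kind'
Step 3: Identify suffix(es): 'ness'
Decomposition: un- (prefix: not/reverse) + kind (root) + -ness (suffix: state of)
Total morphemes: 3

3 morphemes (un- (prefix: not/reverse) + kind (root) + -ness (suffix: state of))


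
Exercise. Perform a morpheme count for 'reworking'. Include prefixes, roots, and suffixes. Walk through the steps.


Decomposition: re- (prefix) + work (root) + -ing (suffix) = 3 morpheme(s)

3 morphemes


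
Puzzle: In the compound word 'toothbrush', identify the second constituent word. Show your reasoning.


Split 'toothbrush' into 'tooth' + 'brush'. The second part is 'brush'.

brush


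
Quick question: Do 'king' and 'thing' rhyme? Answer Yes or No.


Rime (stressed vowel + following sounds) of 'king': -ing = /ɪŋ/
Rime of 'thing': -ing = /ɪŋ/
/ɪŋ/ and /ɪŋ/ are the same ending sound, so the words rhyme.

Yes


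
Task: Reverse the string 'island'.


Reverse 'island' character by character: 'dnalsi'.

dnalsi


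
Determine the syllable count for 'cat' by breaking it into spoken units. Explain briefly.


Break 'cat' into syllables: cat -> cat = 1 syllable

1 syllable


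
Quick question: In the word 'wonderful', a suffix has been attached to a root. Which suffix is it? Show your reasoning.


The word 'wonderful' = 'wonder' (root) + '-ful' (suffix). The suffix is '-ful'.

ful


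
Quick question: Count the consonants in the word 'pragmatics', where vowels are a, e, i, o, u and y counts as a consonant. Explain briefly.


Consonants in 'pragmatics': p, r, g, m, t, c, s = 7 consonants.

7


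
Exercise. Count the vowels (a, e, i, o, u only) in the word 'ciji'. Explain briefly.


Vowels in 'ciji': i, i = 2 vowels.

2


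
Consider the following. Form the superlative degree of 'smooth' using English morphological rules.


Apply superlative formation (add -est): 'smooth' -> 'smoothest'.

smoothest


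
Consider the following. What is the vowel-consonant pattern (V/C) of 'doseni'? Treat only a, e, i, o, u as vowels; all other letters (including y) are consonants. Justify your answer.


Letter mapping: d = C, o = V, s = C, e = V, n = C, i = V.

CVCVCV


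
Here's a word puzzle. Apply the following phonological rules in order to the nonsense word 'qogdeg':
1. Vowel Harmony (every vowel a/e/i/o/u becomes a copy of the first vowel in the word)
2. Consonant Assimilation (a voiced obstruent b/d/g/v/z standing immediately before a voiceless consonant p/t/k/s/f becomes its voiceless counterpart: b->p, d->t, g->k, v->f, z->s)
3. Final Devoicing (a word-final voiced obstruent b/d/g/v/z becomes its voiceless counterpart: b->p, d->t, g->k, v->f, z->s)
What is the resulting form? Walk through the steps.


Starting form: 'qogdeg'
Rule 1: Vowel Harmony: all vowels become 'o' (matching first vowel). 'qogdeg' -> 'qogdog'
Rule 2: Consonant Assimilation: no voiced obstruent (b/d/g/v/z) stands immediately before a voiceless consonant (p/t/k/s/f). No change.
Rule 3: Final Devoicing: word-final voiced obstruent 'g' becomes voiceless 'k'. 'qogdog' -> 'qogdok'
Final form: 'qogdok'

qogdok


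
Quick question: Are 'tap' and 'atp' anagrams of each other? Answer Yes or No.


Sorted letters of 'tap': 'apt'
Sorted letters of 'atp': 'apt'
They match.

Yes


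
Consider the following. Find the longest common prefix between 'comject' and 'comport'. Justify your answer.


Compare from the start: 3 characters match: 'com'. Mismatch at position 4: 'j' vs 'p'.

com


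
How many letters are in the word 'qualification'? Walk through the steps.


Spell out 'qualification' and number each letter: q(1), u(2), a(3), l(4), i(5), f(6), i(7), c(8), a(9), t(10), i(11), o(12), n(13). Total: 13 letters.

13


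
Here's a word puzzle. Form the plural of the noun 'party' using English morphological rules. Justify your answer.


Apply rule: Change -y to -ies (consonant + y). 'party' becomes 'parties'.

parties


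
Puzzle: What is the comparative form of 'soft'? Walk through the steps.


Apply comparative formation (add -er): 'soft' -> 'softer'.

softer


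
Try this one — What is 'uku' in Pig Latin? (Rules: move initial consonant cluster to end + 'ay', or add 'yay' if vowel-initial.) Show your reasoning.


'uku' starts with a vowel, so add 'yay': 'ukuyay'.

ukuyay


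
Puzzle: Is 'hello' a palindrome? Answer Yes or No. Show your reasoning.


Forward: 'hello'
Reversed: 'olleh'
They differ.

No


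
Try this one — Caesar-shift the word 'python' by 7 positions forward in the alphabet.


Shift each letter by 7: p -> w, y -> f, t -> a, h -> o, o -> v, n -> u. Result: 'wfaovu'.

wfaovu


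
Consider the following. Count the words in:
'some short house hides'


Split into words: some | short | house | hides = 4 words.

4


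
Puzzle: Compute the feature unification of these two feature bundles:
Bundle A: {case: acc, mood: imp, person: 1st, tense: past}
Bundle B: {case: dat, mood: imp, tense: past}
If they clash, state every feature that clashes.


Compare features:
case: A=acc vs B=dat -> CLASH
mood: A=imp vs B=imp -> unified: imp
person: A=1st vs B=_ -> unified: 1st
tense: A=past vs B=past -> unified: past
Clash detected on feature 'case' (acc vs dat); unification fails.

CLASH on 'case' (acc vs dat)


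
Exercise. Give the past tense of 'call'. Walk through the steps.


Apply rule: Add -ed. 'call' becomes 'called'.

called


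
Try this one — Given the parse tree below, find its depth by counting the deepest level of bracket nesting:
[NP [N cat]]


Count bracket nesting levels:
'[' at pos 0: depth = 1
'[' at pos 4: depth = 2
Maximum depth reached: 2

2


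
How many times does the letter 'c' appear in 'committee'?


Letter 'c' in 'committee': found at position(s) 1 = 1 occurrence(s).

1


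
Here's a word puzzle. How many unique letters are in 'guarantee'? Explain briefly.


Unique letters in 'guarantee': {a, e, g, n, r, t, u} = 7 distinct letters.

7


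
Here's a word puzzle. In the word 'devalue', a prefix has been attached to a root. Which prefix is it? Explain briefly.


The word 'devalue' = 'de' (prefix) + 'value' (root). The prefix is 'de'.

de


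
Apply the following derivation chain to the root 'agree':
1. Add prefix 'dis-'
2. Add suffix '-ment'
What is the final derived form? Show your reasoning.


Step 1: Add prefix 'dis-' to 'agree' = 'disagree'
Step 2: Add suffix '-ment' to 'disagree' = 'disagreement'

disagreement


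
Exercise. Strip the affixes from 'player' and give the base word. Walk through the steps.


Remove suffix '-er' from 'player' to get root 'play'.

play


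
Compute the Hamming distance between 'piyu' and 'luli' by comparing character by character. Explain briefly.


Alignment:
Position 1: 'p' vs 'l' = DIFFER
Position 2: 'i' vs 'u' = DIFFER
Position 3: 'y' vs 'l' = DIFFER
Position 4: 'u' vs 'i' = DIFFER
Total differences: 4

4


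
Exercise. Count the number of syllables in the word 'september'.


Break 'september' into syllables: sep-tem-ber -> sep | tem | ber = 3 syllables

3 syllables


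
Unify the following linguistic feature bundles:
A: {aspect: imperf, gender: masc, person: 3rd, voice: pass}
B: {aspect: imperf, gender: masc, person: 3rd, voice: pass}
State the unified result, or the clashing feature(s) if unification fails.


Compare features:
aspect: A=imperf vs B=imperf -> unified: imperf
gender: A=masc vs B=masc -> unified: masc
person: A=3rd vs B=3rd -> unified: 3rd
voice: A=pass vs B=pass -> unified: pass
No clashes found.

Unified: {aspect: imperf, gender: masc, person: 3rd, voice: pass}


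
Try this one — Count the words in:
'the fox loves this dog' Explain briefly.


Split into words: the | fox | loves | this | dog = 5 words.

5


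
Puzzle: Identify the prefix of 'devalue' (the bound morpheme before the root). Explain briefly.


The word 'devalue' = 'de' (prefix) + 'value' (root). The prefix is 'de'.

de


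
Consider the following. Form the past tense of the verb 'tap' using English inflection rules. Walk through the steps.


Apply rule: Double final consonant and add -ed. 'tap' becomes 'tapped'.

tapped


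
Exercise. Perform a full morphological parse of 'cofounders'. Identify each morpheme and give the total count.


Step 1: Identify prefix: 'co' (meaning: together)
Step 2: Identify root: 'found'
Step 3: Identify suffix(es): 'er, s'
Decomposition: co- (prefix: together) + found (root) + -er (suffix: one who) + -s (plural)
Total morphemes: 4

4 morphemes (co- (prefix: together) + found (root) + -er (suffix: one who) + -s (plural))


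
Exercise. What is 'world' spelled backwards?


Reverse 'world' character by character: 'dlrow'.

dlrow


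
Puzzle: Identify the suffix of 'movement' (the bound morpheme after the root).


The word 'movement' = 'move' (root) + '-ment' (suffix). The suffix is '-ment'.

ment


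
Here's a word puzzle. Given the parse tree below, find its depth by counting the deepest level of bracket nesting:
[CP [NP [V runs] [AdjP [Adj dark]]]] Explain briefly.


Count bracket nesting levels:
'[' at pos 0: depth = 1
'[' at pos 4: depth = 2
'[' at pos 8: depth = 3
'[' at pos 17: depth = 3
'[' at pos 23: depth = 4
Maximum depth reached: 4

4


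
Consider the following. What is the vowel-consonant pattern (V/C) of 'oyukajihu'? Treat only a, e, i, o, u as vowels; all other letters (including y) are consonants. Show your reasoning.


Letter mapping: o = V, y = C, u = V, k = C, a = V, j = C, i = V, h = C, u = V.

VCVCVCVCV


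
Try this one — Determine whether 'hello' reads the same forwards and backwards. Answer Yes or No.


Forward: 'hello'
Reversed: 'olleh'
They differ.

No


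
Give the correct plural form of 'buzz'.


Apply rule: Add -es (sibilant/fricative ending). 'buzz' becomes 'buzzes'.

buzzes


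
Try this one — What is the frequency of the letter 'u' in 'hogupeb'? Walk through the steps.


Letter 'u' in 'hogupeb': found at position(s) 4 = 1 occurrence(s).

1


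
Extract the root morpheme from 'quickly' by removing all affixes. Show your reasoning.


Remove suffix '-ly' from 'quickly' to get root 'quick'.

quick


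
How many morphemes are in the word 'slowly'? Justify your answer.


Decomposition: slow (root) + -ly (suffix) = 2 morpheme(s)

2 morphemes


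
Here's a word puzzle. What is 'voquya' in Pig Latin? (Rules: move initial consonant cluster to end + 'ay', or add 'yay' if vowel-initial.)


'voquya': move consonant cluster 'v' to end and add 'ay': 'oquyavay'.

oquyavay


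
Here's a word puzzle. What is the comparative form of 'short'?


Apply comparative formation (add -er): 'short' -> 'shorter'.

shorter


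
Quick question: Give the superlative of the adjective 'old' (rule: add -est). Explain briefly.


Apply superlative formation (add -est): 'old' -> 'oldest'.

oldest


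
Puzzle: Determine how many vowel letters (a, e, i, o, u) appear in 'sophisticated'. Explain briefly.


Vowels in 'sophisticated': o, i, i, a, e = 5 vowels.

5


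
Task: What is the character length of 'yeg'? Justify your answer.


Spell out 'yeg' and number each letter: y(1), e(2), g(3). Total: 3 letters.

3


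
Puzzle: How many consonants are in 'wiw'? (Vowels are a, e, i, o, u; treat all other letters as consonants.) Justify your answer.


Consonants in 'wiw': w, w = 2 consonants.

2


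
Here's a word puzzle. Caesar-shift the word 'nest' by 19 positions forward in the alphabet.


Shift each letter by 19: n -> g, e -> x, s -> l, t -> m. Result: 'gxlm'.

gxlm


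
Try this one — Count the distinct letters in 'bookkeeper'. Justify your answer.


Unique letters in 'bookkeeper': {b, e, k, o, p, r} = 6 distinct letters.

6


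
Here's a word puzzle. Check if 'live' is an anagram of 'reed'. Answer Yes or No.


Sorted letters of 'live': 'eilv'
Sorted letters of 'reed': 'deer'
They do not match.

No


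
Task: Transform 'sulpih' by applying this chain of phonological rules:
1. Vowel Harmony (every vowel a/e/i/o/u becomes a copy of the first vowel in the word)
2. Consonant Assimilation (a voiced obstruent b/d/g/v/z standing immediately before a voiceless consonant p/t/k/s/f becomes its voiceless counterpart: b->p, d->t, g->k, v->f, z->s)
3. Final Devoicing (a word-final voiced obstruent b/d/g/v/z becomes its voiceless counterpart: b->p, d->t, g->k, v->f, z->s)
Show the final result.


Starting form: 'sulpih'
Rule 1: Vowel Harmony: all vowels become 'u' (matching first vowel). 'sulpih' -> 'sulpuh'
Rule 2: Consonant Assimilation: no voiced obstruent (b/d/g/v/z) stands immediately before a voiceless consonant (p/t/k/s/f). No change.
Rule 3: Final Devoicing: final consonant 'h' is not one of the voiced obstruents b/d/g/v/z. No change.
Final form: 'sulpuh'

sulpuh


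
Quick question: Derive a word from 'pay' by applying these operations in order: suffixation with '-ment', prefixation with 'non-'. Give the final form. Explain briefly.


Step 1: Add suffix '-ment' to 'pay' = 'payment'
Step 2: Add prefix 'non-' to 'payment' = 'nonpayment'

nonpayment


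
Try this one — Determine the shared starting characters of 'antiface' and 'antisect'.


Compare from the start: 4 characters match: 'anti'. Mismatch at position 5: 'f' vs 's'.

anti


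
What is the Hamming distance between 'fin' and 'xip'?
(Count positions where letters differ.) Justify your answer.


Alignment:
Position 1: 'f' vs 'x' = DIFFER
Position 2: 'i' vs 'i' = match
Position 3: 'n' vs 'p' = DIFFER
Total differences: 2

2


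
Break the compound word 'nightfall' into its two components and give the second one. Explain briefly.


Split 'nightfall' into 'night' + 'fall'. The second part is 'fall'.

fall


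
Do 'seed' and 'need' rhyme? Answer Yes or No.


Rime (stressed vowel + following sounds) of 'seed': -eed = /iːd/
Rime of 'need': -eed = /iːd/
/iːd/ and /iːd/ are the same ending sound, so the words rhyme.

Yes


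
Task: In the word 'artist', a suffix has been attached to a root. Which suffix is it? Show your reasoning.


The word 'artist' = 'art' (root) + '-ist' (suffix). The suffix is '-ist'.

ist


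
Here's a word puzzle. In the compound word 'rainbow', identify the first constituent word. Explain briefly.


Split 'rainbow' into 'rain' + 'bow'. The first part is 'rain'.

rain


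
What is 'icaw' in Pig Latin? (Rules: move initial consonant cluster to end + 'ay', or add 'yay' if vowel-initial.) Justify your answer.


'icaw' starts with a vowel, so add 'yay': 'icawyay'.

icawyay


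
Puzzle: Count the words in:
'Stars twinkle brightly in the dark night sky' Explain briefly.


Split into words: Stars | twinkle | brightly | in | the | dark | night | sky = 8 words.

8


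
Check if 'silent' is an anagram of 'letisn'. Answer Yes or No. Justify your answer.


Sorted letters of 'silent': 'eilnst'
Sorted letters of 'letisn': 'eilnst'
They match.

Yes


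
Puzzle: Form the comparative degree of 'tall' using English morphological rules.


Apply comparative formation (add -er): 'tall' -> 'taller'.

taller


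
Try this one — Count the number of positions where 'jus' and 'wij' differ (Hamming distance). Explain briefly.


Alignment:
Position 1: 'j' vs 'w' = DIFFER
Position 2: 'u' vs 'i' = DIFFER
Position 3: 's' vs 'j' = DIFFER
Total differences: 3

3


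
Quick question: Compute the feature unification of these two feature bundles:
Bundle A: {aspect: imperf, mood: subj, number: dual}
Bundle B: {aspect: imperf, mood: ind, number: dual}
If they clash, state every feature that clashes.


Compare features:
aspect: A=imperf vs B=imperf -> unified: imperf
mood: A=subj vs B=ind -> CLASH
number: A=dual vs B=dual -> unified: dual
Clash detected on feature 'mood' (subj vs ind); unification fails.

CLASH on 'mood' (subj vs ind)


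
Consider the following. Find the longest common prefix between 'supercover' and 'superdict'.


Compare from the start: 5 characters match: 'super'. Mismatch at position 6: 'c' vs 'd'.

super


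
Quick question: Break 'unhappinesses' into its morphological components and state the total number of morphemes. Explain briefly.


Step 1: Identify prefix: 'un' (meaning: not/reverse)
Step 2: Identify root: 'happy'
Step 3: Identify suffix(es): 'ness, es'
Decomposition: un- (prefix: not/reverse) + happy (root) + -ness (suffix: state of) + -es (plural)
Total morphemes: 4

4 morphemes (un- (prefix: not/reverse) + happy (root) + -ness (suffix: state of) + -es (plural))


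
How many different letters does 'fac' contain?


Unique letters in 'fac': {a, c, f} = 3 distinct letters.

3


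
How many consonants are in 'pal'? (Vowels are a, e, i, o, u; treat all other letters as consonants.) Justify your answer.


Consonants in 'pal': p, l = 2 consonants.

2


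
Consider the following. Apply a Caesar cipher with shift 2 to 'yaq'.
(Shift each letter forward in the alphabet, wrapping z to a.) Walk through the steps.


Shift each letter by 2: y -> a, a -> c, q -> s. Result: 'acs'.

acs


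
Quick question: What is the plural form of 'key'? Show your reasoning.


Apply rule: Add -s. 'key' becomes 'keys'.

keys


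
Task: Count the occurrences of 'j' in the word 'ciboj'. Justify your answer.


Letter 'j' in 'ciboj': found at position(s) 5 = 1 occurrence(s).

1


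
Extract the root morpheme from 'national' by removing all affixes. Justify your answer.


Remove suffix '-al' from 'national' to get root 'nation'.

nation


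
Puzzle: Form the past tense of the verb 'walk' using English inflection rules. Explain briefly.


Apply rule: Add -ed. 'walk' becomes 'walked'.

walked


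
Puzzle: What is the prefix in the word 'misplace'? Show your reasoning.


The word 'misplace' = 'mis' (prefix) + 'place' (root). The prefix is 'mis'.

mis


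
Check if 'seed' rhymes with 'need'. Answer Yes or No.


Rime (stressed vowel + following sounds) of 'seed': -eed = /iːd/
Rime of 'need': -eed = /iːd/
/iːd/ and /iːd/ are the same ending sound, so the words rhyme.

Yes


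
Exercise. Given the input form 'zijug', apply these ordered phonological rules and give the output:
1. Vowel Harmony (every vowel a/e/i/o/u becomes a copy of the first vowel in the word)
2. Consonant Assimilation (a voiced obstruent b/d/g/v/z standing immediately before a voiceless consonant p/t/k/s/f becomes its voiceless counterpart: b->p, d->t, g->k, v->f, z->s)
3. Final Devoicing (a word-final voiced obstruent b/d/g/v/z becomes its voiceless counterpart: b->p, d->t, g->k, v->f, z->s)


Starting form: 'zijug'
Rule 1: Vowel Harmony: all vowels become 'i' (matching first vowel). 'zijug' -> 'zijig'
Rule 2: Consonant Assimilation: no voiced obstruent (b/d/g/v/z) stands immediately before a voiceless consonant (p/t/k/s/f). No change.
Rule 3: Final Devoicing: word-final voiced obstruent 'g' becomes voiceless 'k'. 'zijig' -> 'zijik'
Final form: 'zijik'

zijik


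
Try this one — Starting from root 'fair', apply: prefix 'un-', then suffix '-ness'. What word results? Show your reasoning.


Step 1: Add prefix 'un-' to 'fair' = 'unfair'
Step 2: Add suffix '-ness' to 'unfair' = 'unfairness'

unfairness


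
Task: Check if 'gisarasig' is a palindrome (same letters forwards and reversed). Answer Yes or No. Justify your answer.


Forward: 'gisarasig'
Reversed: 'gisarasig'
They are identical.

Yes


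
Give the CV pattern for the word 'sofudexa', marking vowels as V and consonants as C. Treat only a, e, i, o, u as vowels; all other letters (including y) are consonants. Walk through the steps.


Letter mapping: s = C, o = V, f = C, u = V, d = C, e = V, x = C, a = V.

CVCVCVCV


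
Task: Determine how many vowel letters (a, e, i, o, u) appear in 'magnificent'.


Vowels in 'magnificent': a, i, i, e = 4 vowels.

4


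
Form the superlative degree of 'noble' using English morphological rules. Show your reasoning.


Apply superlative formation (ends in e: add -st): 'noble' -> 'noblest'.

noblest


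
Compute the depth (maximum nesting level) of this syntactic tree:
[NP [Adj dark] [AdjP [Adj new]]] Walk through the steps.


Count bracket nesting levels:
'[' at pos 0: depth = 1
'[' at pos 4: depth = 2
'[' at pos 15: depth = 2
'[' at pos 21: depth = 3
Maximum depth reached: 3

3


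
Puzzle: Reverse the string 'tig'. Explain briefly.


Reverse 'tig' character by character: 'git'.

git


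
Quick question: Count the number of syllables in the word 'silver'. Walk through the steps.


Break 'silver' into syllables: sil-ver -> sil | ver = 2 syllables

2 syllables


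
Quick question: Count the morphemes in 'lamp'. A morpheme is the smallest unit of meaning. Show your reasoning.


Decomposition: lamp (free morpheme) = 1 morpheme(s)

1 morphemes


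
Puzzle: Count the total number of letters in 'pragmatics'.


Spell out 'pragmatics' and number each letter: p(1), r(2), a(3), g(4), m(5), a(6), t(7), i(8), c(9), s(10). Total: 10 letters.

10


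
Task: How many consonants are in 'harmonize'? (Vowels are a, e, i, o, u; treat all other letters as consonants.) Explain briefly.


Consonants in 'harmonize': h, r, m, n, z = 5 consonants.

5


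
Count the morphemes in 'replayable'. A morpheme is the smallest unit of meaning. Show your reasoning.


Decomposition: re- (prefix) + play (root) + -able (suffix) = 3 morpheme(s)

3 morphemes


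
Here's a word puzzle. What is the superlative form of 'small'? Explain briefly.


Apply superlative formation (add -est): 'small' -> 'smallest'.

smallest


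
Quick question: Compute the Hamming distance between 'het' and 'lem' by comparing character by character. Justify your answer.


Alignment:
Position 1: 'h' vs 'l' = DIFFER
Position 2: 'e' vs 'e' = match
Position 3: 't' vs 'm' = DIFFER
Total differences: 2

2


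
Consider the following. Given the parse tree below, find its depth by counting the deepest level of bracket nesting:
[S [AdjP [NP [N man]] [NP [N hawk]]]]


Count bracket nesting levels:
'[' at pos 0: depth = 1
'[' at pos 3: depth = 2
'[' at pos 9: depth = 3
'[' at pos 13: depth = 4
'[' at pos 22: depth = 3
'[' at pos 26: depth = 4
Maximum depth reached: 4

4


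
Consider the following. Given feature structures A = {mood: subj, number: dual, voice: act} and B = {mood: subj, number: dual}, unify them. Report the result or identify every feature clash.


Compare features:
mood: A=subj vs B=subj -> unified: subj
number: A=dual vs B=dual -> unified: dual
voice: A=act vs B=_ -> unified: act
No clashes found.

Unified: {mood: subj, number: dual, voice: act}


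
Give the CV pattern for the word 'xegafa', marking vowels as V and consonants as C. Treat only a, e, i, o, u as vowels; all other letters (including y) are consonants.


Letter mapping: x = C, e = V, g = C, a = V, f = C, a = V.

CVCVCV


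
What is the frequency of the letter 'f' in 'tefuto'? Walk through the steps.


Letter 'f' in 'tefuto': found at position(s) 3 = 1 occurrence(s).

1


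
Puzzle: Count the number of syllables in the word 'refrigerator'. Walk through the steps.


Break 'refrigerator' into syllables: re-frig-er-a-tor -> re | frig | er | a | tor = 5 syllables

5 syllables


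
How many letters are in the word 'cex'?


Spell out 'cex' and number each letter: c(1), e(2), x(3). Total: 3 letters.

3


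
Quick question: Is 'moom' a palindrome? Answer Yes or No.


Forward: 'moom'
Reversed: 'moom'
They are identical.

Yes


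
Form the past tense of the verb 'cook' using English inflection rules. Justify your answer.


Apply rule: Add -ed. 'cook' becomes 'cooked'.

cooked


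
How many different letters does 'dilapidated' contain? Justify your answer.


Unique letters in 'dilapidated': {a, d, e, i, l, p, t} = 7 distinct letters.

7


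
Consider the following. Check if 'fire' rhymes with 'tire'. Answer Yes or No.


Rime (stressed vowel + following sounds) of 'fire': -ire = /aɪər/
Rime of 'tire': -ire = /aɪər/
/aɪər/ and /aɪər/ are the same ending sound, so the words rhyme.

Yes


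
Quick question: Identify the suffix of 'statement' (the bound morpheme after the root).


The word 'statement' = 'state' (root) + '-ment' (suffix). The suffix is '-ment'.

ment


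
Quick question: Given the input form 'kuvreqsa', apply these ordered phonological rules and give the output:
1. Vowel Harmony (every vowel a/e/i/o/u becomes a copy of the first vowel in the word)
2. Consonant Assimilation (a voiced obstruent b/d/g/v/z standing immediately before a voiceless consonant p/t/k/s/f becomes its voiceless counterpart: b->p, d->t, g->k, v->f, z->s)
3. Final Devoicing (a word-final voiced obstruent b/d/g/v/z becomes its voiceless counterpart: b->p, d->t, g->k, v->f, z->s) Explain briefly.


Starting form: 'kuvreqsa'
Rule 1: Vowel Harmony: all vowels become 'u' (matching first vowel). 'kuvreqsa' -> 'kuvruqsu'
Rule 2: Consonant Assimilation: no voiced obstruent (b/d/g/v/z) stands immediately before a voiceless consonant (p/t/k/s/f). No change.
Rule 3: Final Devoicing: the word ends in the vowel 'u', not a consonant. No change.
Final form: 'kuvruqsu'

kuvruqsu


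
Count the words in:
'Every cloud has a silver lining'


Split into words: Every | cloud | has | a | silver | lining = 6 words.

6


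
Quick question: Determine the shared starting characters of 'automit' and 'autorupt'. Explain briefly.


Compare from the start: 4 characters match: 'auto'. Mismatch at position 5: 'm' vs 'r'.

auto
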